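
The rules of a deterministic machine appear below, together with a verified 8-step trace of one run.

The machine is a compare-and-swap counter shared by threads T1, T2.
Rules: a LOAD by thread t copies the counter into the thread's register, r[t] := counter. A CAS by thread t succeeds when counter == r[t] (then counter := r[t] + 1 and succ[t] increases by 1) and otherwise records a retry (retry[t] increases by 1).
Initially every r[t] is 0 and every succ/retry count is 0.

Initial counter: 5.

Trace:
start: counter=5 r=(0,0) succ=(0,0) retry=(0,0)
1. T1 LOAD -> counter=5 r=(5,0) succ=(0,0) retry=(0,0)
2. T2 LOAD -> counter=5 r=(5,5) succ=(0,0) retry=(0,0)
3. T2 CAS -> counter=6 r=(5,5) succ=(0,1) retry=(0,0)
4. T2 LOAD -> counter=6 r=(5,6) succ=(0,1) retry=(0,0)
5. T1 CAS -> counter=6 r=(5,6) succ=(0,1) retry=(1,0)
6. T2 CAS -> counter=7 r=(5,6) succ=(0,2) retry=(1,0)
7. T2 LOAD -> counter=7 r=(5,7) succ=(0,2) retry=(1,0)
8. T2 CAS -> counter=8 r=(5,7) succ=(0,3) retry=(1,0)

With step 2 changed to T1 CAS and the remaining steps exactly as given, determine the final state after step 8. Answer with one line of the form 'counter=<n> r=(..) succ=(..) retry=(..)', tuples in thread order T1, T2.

counter=8 r=(5,7) succ=(1,2) retry=(1,1)

(re-executing from step 2 with the substitution; state before step 2: counter=5 r=(5,0) succ=(0,0) retry=(0,0))
2. T1 CAS -> counter=6 r=(5,0) succ=(1,0) retry=(0,0)
3. T2 CAS -> counter=6 r=(5,0) succ=(1,0) retry=(0,1)
4. T2 LOAD -> counter=6 r=(5,6) succ=(1,0) retry=(0,1)
5. T1 CAS -> counter=6 r=(5,6) succ=(1,0) retry=(1,1)
6. T2 CAS -> counter=7 r=(5,6) succ=(1,1) retry=(1,1)
7. T2 LOAD -> counter=7 r=(5,7) succ=(1,1) retry=(1,1)
8. T2 CAS -> counter=8 r=(5,7) succ=(1,2) retry=(1,1)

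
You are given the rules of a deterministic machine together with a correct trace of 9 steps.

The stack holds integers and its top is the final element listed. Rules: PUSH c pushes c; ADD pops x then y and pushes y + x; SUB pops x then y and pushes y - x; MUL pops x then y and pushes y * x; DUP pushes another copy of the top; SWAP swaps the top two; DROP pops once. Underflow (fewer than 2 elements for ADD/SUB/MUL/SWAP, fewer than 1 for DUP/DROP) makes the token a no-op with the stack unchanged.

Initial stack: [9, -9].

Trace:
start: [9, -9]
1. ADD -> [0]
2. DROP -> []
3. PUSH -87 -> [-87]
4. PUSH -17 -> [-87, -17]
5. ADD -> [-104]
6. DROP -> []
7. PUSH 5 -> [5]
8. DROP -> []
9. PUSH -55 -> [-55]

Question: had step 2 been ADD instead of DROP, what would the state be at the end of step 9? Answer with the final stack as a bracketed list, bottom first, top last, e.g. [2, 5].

(re-executing from step 2 with the substitution; state before step 2: [0])
2. ADD -> [0]
3. PUSH -87 -> [0, -87]
4. PUSH -17 -> [0, -87, -17]
5. ADD -> [0, -104]
6. DROP -> [0]
7. PUSH 5 -> [0, 5]
8. DROP -> [0]
9. PUSH -55 -> [0, -55]

[0, -55]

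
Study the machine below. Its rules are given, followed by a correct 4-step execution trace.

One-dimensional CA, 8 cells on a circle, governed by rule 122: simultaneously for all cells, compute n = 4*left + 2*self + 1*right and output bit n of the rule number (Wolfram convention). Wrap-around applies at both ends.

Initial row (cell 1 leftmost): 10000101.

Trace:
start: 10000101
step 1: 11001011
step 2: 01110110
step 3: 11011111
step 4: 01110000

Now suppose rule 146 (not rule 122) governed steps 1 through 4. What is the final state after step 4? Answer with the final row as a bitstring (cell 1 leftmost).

(re-executing steps 1..4 under rule 146; state before step 1: 10000101)
step 1: 01001000
step 2: 10110100
step 3: 00000011
step 4: 10000100

10000100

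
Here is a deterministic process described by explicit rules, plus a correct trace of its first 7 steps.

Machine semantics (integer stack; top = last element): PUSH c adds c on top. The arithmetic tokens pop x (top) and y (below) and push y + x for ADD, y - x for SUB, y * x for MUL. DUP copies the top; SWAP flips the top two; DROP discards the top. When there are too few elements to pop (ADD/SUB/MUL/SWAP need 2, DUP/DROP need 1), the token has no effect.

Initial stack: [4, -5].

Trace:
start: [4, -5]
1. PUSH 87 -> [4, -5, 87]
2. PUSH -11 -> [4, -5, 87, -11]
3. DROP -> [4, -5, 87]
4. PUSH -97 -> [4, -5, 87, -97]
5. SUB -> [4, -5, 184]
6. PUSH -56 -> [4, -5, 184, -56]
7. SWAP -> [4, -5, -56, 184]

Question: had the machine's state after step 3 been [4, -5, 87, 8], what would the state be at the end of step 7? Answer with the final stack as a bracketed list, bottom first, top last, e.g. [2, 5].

[4, -5, 87, -56, 105]

state after step 3 := [4, -5, 87, 8]
4. PUSH -97 -> [4, -5, 87, 8, -97]
5. SUB -> [4, -5, 87, 105]
6. PUSH -56 -> [4, -5, 87, 105, -56]
7. SWAP -> [4, -5, 87, -56, 105]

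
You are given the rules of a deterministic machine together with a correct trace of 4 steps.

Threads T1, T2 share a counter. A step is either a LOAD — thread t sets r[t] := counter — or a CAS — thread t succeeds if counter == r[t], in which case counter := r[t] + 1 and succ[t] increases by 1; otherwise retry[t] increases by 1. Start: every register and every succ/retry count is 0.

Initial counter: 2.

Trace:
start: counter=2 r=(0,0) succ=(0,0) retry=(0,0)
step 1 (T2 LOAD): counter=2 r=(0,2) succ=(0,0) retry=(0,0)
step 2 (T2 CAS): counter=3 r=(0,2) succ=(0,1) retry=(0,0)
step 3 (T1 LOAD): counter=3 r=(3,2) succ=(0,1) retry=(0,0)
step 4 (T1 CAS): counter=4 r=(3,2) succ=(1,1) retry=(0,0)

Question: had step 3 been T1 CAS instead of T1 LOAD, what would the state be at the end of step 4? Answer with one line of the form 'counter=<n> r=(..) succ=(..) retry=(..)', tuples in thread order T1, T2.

(re-executing from step 3 with the substitution; state before step 3: counter=3 r=(0,2) succ=(0,1) retry=(0,0))
step 3 (T1 CAS): counter=3 r=(0,2) succ=(0,1) retry=(1,0)
step 4 (T1 CAS): counter=3 r=(0,2) succ=(0,1) retry=(2,0)

counter=3 r=(0,2) succ=(0,1) retry=(2,0)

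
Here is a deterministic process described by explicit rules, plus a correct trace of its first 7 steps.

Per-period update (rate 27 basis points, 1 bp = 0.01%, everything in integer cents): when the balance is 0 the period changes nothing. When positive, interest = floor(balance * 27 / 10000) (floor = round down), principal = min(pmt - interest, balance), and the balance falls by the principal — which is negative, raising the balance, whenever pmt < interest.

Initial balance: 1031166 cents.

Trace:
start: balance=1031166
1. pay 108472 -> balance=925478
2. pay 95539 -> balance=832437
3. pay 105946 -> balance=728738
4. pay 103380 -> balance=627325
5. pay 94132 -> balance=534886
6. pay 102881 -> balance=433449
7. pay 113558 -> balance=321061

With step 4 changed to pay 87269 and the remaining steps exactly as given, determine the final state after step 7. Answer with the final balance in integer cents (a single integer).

337303

(re-executing from step 4 with the substitution; state before step 4: balance=728738)
4. pay 87269 -> balance=643436
5. pay 94132 -> balance=551041
6. pay 102881 -> balance=449647
7. pay 113558 -> balance=337303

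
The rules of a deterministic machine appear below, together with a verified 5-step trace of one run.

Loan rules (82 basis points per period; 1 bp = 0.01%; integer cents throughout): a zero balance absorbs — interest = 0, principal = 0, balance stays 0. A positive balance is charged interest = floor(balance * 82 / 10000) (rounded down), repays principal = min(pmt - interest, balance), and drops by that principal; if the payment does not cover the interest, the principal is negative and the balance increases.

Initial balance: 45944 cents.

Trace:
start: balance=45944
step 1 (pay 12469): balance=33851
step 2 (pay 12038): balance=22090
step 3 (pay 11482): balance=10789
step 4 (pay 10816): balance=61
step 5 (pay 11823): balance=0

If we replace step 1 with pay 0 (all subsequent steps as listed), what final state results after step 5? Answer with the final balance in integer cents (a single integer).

1121

(re-executing from step 1 with the substitution; state before step 1: balance=45944)
step 1 (pay 0): balance=46320
step 2 (pay 12038): balance=34661
step 3 (pay 11482): balance=23463
step 4 (pay 10816): balance=12839
step 5 (pay 11823): balance=1121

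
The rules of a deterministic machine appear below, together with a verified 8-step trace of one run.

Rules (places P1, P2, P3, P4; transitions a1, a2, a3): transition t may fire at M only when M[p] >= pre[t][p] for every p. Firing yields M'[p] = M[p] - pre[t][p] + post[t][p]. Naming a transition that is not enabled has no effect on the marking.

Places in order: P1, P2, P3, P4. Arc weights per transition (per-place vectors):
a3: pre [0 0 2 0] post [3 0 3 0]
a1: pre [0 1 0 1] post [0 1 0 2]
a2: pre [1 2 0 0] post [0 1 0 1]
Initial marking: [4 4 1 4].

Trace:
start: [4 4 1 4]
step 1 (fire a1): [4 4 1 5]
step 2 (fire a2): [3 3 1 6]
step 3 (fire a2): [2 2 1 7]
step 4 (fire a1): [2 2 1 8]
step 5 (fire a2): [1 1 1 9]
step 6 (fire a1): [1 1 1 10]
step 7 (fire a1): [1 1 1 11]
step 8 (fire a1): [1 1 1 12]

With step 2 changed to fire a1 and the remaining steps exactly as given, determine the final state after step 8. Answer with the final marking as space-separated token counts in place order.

2 2 1 12

(re-executing from step 2 with the substitution; state before step 2: [4 4 1 5])
step 2 (fire a1): [4 4 1 6]
step 3 (fire a2): [3 3 1 7]
step 4 (fire a1): [3 3 1 8]
step 5 (fire a2): [2 2 1 9]
step 6 (fire a1): [2 2 1 10]
step 7 (fire a1): [2 2 1 11]
step 8 (fire a1): [2 2 1 12]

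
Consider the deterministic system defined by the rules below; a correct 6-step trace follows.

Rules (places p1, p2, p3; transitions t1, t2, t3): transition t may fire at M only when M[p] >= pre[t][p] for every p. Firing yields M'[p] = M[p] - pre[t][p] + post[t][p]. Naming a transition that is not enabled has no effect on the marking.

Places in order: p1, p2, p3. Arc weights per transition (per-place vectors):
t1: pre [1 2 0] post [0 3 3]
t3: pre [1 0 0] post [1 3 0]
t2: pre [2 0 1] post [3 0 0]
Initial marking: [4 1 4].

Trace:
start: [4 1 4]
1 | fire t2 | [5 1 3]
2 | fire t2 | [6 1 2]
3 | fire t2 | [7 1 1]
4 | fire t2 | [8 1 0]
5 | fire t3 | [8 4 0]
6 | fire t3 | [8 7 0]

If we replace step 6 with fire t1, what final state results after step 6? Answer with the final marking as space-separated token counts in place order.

(re-executing from step 6 with the substitution; state before step 6: [8 4 0])
6 | fire t1 | [7 5 3]

7 5 3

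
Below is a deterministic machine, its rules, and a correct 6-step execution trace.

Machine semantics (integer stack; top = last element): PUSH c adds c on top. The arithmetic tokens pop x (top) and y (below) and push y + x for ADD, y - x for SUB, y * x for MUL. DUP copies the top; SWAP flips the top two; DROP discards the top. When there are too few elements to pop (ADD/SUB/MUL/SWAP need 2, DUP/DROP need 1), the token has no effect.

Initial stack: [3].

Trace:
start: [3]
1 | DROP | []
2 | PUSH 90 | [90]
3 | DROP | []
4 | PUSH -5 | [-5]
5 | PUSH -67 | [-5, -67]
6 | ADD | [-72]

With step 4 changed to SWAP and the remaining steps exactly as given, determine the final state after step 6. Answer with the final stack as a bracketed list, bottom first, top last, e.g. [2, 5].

(re-executing from step 4 with the substitution; state before step 4: [])
4 | SWAP | []
5 | PUSH -67 | [-67]
6 | ADD | [-67]

[-67]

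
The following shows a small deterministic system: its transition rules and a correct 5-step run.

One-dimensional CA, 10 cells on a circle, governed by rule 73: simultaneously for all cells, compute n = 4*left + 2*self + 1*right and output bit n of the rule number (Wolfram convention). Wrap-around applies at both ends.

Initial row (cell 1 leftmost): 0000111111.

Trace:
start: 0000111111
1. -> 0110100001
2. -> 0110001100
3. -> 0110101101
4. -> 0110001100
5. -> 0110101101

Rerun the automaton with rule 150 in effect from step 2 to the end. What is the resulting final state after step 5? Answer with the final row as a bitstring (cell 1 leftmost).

1111101101

(re-executing steps 2..5 under rule 150; state before step 2: 0110100001)
2. -> 0000110011
3. -> 1001001100
4. -> 1111110011
5. -> 1111101101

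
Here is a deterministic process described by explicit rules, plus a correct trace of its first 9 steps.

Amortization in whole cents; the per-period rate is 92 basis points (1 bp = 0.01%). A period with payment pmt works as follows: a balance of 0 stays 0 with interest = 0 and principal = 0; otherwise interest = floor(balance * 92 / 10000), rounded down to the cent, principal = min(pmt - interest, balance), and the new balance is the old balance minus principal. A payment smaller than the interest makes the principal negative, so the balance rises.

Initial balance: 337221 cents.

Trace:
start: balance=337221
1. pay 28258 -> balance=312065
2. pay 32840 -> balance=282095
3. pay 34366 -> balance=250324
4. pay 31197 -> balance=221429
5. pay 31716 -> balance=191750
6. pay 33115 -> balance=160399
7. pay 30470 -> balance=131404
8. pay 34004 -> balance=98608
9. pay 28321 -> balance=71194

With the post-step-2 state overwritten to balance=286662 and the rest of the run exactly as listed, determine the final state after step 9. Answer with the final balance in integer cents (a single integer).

state after step 2 := balance=286662
3. pay 34366 -> balance=254933
4. pay 31197 -> balance=226081
5. pay 31716 -> balance=196444
6. pay 33115 -> balance=165136
7. pay 30470 -> balance=136185
8. pay 34004 -> balance=103433
9. pay 28321 -> balance=76063

76063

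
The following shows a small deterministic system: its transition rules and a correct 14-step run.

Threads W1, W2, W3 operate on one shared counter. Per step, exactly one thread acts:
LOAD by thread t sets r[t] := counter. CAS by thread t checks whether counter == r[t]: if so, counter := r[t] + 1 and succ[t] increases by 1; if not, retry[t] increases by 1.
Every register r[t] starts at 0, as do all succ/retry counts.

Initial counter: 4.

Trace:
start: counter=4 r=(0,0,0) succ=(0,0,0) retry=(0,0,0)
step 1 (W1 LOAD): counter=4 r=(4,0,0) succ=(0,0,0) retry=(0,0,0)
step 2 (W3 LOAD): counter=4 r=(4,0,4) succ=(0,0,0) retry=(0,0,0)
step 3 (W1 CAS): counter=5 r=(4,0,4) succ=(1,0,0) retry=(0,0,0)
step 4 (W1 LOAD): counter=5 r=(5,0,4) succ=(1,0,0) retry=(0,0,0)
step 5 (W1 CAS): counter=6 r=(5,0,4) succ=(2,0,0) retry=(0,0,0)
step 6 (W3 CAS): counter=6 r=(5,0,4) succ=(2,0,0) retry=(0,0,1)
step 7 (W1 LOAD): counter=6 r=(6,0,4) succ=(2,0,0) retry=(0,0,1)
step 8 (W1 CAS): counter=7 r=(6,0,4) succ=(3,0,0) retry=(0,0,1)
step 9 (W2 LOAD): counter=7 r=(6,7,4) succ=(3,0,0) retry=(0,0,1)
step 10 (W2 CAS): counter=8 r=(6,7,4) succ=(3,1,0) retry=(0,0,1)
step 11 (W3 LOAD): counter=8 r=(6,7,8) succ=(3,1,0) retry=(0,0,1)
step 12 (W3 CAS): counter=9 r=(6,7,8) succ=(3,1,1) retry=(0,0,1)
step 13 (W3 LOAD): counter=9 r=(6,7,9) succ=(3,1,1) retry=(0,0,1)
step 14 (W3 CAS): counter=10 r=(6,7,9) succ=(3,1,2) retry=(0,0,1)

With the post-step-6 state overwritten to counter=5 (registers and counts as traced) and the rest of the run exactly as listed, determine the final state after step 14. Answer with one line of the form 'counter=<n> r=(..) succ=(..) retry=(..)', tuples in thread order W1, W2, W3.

counter=9 r=(5,6,8) succ=(3,1,2) retry=(0,0,1)

state after step 6 := counter=5 r=(5,0,4) succ=(2,0,0) retry=(0,0,1)
step 7 (W1 LOAD): counter=5 r=(5,0,4) succ=(2,0,0) retry=(0,0,1)
step 8 (W1 CAS): counter=6 r=(5,0,4) succ=(3,0,0) retry=(0,0,1)
step 9 (W2 LOAD): counter=6 r=(5,6,4) succ=(3,0,0) retry=(0,0,1)
step 10 (W2 CAS): counter=7 r=(5,6,4) succ=(3,1,0) retry=(0,0,1)
step 11 (W3 LOAD): counter=7 r=(5,6,7) succ=(3,1,0) retry=(0,0,1)
step 12 (W3 CAS): counter=8 r=(5,6,7) succ=(3,1,1) retry=(0,0,1)
step 13 (W3 LOAD): counter=8 r=(5,6,8) succ=(3,1,1) retry=(0,0,1)
step 14 (W3 CAS): counter=9 r=(5,6,8) succ=(3,1,2) retry=(0,0,1)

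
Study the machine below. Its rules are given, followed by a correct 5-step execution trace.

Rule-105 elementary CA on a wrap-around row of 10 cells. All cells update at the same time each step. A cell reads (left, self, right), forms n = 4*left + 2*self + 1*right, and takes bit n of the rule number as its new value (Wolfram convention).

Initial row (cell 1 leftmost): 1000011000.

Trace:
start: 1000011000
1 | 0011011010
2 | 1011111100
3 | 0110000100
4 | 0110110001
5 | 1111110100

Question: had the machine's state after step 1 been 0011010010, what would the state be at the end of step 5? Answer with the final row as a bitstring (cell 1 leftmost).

state after step 1 := 0011010010
2 | 1011100000
3 | 0110101110
4 | 0111011010
5 | 0101111100

0101111100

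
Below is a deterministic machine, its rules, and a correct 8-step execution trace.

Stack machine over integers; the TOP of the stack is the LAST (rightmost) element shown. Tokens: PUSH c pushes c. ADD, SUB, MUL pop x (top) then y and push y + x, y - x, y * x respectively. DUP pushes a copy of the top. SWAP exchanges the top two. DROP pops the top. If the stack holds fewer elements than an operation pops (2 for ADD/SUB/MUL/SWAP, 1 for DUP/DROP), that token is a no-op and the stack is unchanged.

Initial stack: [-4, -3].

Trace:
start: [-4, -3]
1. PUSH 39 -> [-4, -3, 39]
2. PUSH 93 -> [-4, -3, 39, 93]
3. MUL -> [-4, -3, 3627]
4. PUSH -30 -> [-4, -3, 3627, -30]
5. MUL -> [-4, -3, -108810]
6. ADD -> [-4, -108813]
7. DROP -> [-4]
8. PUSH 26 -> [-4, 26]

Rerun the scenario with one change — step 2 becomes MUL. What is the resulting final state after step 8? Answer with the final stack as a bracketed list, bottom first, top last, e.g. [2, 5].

(re-executing from step 2 with the substitution; state before step 2: [-4, -3, 39])
2. MUL -> [-4, -117]
3. MUL -> [468]
4. PUSH -30 -> [468, -30]
5. MUL -> [-14040]
6. ADD -> [-14040]
7. DROP -> []
8. PUSH 26 -> [26]

[26]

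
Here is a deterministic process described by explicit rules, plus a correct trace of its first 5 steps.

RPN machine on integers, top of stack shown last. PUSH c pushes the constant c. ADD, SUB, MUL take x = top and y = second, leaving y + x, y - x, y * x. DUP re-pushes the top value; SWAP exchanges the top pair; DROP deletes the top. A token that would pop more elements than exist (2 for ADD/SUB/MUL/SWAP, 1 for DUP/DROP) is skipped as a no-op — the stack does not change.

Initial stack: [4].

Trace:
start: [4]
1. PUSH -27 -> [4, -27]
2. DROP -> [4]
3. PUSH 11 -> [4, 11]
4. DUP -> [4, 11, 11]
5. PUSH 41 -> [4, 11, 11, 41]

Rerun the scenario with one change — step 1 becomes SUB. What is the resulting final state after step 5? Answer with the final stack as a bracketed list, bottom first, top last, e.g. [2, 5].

[11, 11, 41]

(re-executing from step 1 with the substitution; state before step 1: [4])
1. SUB -> [4]
2. DROP -> []
3. PUSH 11 -> [11]
4. DUP -> [11, 11]
5. PUSH 41 -> [11, 11, 41]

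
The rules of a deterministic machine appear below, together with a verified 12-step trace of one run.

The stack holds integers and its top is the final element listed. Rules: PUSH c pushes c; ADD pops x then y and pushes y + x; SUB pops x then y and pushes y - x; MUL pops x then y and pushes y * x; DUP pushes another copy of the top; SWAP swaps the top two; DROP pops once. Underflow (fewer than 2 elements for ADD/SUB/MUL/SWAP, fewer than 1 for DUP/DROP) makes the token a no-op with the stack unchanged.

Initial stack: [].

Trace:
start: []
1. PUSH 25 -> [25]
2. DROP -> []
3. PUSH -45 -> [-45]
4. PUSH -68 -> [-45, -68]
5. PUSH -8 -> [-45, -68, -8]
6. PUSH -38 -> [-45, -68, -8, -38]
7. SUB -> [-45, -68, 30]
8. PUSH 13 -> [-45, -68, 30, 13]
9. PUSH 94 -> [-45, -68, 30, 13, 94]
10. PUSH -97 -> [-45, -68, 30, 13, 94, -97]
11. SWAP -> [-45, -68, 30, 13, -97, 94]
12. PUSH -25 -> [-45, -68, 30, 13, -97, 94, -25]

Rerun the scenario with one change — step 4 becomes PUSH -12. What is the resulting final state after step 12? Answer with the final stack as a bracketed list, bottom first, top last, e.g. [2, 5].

(re-executing from step 4 with the substitution; state before step 4: [-45])
4. PUSH -12 -> [-45, -12]
5. PUSH -8 -> [-45, -12, -8]
6. PUSH -38 -> [-45, -12, -8, -38]
7. SUB -> [-45, -12, 30]
8. PUSH 13 -> [-45, -12, 30, 13]
9. PUSH 94 -> [-45, -12, 30, 13, 94]
10. PUSH -97 -> [-45, -12, 30, 13, 94, -97]
11. SWAP -> [-45, -12, 30, 13, -97, 94]
12. PUSH -25 -> [-45, -12, 30, 13, -97, 94, -25]

[-45, -12, 30, 13, -97, 94, -25]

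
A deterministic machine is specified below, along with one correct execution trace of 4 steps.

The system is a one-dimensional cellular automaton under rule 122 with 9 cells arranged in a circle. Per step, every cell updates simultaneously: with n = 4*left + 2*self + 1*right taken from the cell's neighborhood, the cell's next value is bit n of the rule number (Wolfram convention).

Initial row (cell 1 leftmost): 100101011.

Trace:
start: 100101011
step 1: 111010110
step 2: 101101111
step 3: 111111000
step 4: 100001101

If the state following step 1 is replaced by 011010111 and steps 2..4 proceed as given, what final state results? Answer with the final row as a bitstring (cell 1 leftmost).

state after step 1 := 011010111
step 2: 111101101
step 3: 000111111
step 4: 101100001

101100001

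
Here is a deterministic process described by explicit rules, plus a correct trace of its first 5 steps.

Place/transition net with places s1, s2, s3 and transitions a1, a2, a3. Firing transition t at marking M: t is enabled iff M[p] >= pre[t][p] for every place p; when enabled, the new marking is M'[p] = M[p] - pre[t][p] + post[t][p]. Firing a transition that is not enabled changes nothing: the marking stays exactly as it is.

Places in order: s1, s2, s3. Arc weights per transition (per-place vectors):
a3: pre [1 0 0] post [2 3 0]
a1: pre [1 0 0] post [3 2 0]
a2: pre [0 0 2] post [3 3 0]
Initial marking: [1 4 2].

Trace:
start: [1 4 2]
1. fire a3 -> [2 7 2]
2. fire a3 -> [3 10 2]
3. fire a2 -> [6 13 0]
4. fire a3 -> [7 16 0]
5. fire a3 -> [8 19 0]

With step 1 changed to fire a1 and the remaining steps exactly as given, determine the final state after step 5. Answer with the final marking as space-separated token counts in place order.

(re-executing from step 1 with the substitution; state before step 1: [1 4 2])
1. fire a1 -> [3 6 2]
2. fire a3 -> [4 9 2]
3. fire a2 -> [7 12 0]
4. fire a3 -> [8 15 0]
5. fire a3 -> [9 18 0]

9 18 0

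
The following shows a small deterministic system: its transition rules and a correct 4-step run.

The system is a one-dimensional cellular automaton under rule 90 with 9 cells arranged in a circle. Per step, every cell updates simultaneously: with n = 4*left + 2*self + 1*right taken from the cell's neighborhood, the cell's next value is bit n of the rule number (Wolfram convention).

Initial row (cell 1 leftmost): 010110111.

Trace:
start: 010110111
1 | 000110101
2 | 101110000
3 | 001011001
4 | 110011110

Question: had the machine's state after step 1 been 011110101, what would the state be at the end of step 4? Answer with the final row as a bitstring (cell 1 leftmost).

state after step 1 := 011110101
2 | 010010000
3 | 101101000
4 | 001100101

001100101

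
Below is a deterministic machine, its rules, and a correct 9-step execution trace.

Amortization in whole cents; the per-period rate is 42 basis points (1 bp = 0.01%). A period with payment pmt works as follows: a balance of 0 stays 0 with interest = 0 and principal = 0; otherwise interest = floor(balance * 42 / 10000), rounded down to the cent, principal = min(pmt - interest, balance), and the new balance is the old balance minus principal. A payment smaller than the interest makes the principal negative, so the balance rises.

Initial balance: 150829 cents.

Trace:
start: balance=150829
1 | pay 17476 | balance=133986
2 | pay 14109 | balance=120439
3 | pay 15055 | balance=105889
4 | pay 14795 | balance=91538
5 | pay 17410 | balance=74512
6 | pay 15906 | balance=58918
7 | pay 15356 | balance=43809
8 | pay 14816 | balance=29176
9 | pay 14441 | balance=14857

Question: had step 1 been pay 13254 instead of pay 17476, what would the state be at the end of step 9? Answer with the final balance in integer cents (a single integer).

19224

(re-executing from step 1 with the substitution; state before step 1: balance=150829)
1 | pay 13254 | balance=138208
2 | pay 14109 | balance=124679
3 | pay 15055 | balance=110147
4 | pay 14795 | balance=95814
5 | pay 17410 | balance=78806
6 | pay 15906 | balance=63230
7 | pay 15356 | balance=48139
8 | pay 14816 | balance=33525
9 | pay 14441 | balance=19224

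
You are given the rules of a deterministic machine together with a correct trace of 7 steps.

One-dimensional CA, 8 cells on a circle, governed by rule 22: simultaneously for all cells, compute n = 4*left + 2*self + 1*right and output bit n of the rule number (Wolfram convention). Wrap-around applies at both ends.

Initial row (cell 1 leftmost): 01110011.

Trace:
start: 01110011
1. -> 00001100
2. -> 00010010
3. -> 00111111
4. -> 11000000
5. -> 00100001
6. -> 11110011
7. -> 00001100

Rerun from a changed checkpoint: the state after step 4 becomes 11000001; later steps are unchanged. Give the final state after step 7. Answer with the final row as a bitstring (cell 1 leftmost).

00000000

state after step 4 := 11000001
5. -> 00100010
6. -> 01110111
7. -> 00000000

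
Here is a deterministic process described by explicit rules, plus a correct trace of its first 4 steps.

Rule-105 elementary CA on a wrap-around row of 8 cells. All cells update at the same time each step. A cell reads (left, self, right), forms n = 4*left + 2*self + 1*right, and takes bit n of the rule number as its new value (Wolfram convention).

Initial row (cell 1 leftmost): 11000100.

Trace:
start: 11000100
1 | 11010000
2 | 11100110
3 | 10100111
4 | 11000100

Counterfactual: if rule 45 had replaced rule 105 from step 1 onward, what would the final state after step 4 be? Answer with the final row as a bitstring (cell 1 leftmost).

(re-executing steps 1..4 under rule 45; state before step 1: 11000100)
1 | 10010100
2 | 10011100
3 | 10010000
4 | 10010110

10010110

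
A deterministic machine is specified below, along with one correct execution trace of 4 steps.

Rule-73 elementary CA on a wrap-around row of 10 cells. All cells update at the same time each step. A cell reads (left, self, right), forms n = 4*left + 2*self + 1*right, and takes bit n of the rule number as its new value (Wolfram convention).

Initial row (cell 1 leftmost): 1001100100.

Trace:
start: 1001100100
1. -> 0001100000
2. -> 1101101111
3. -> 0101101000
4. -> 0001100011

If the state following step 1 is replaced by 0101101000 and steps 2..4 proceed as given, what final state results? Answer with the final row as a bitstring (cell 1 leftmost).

0001100011

state after step 1 := 0101101000
2. -> 0001100011
3. -> 0101101011
4. -> 0001100011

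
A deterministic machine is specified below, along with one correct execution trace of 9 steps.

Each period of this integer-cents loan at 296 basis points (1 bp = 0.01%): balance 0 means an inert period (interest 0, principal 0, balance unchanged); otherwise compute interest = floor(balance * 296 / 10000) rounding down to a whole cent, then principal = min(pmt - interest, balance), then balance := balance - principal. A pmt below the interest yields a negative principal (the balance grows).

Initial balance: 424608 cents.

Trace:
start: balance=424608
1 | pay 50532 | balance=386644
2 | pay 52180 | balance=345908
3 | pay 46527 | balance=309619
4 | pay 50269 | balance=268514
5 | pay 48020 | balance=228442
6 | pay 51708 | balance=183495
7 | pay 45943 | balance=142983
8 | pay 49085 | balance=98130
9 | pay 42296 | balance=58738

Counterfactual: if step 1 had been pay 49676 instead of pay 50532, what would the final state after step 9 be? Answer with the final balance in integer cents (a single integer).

59819

(re-executing from step 1 with the substitution; state before step 1: balance=424608)
1 | pay 49676 | balance=387500
2 | pay 52180 | balance=346790
3 | pay 46527 | balance=310527
4 | pay 50269 | balance=269449
5 | pay 48020 | balance=229404
6 | pay 51708 | balance=184486
7 | pay 45943 | balance=144003
8 | pay 49085 | balance=99180
9 | pay 42296 | balance=59819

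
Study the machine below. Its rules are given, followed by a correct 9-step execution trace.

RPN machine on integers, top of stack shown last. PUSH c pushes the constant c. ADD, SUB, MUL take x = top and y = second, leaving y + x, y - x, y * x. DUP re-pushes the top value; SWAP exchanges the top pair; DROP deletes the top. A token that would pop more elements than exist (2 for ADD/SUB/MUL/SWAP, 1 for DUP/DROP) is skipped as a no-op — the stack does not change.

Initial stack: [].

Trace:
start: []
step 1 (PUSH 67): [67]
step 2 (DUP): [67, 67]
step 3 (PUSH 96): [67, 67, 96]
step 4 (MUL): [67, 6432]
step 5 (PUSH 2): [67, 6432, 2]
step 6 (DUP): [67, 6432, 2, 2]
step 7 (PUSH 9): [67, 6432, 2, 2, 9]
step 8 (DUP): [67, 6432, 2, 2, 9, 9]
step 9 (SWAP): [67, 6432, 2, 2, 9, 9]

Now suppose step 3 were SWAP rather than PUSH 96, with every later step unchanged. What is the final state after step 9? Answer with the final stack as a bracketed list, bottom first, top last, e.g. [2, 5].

[4489, 2, 2, 9, 9]

(re-executing from step 3 with the substitution; state before step 3: [67, 67])
step 3 (SWAP): [67, 67]
step 4 (MUL): [4489]
step 5 (PUSH 2): [4489, 2]
step 6 (DUP): [4489, 2, 2]
step 7 (PUSH 9): [4489, 2, 2, 9]
step 8 (DUP): [4489, 2, 2, 9, 9]
step 9 (SWAP): [4489, 2, 2, 9, 9]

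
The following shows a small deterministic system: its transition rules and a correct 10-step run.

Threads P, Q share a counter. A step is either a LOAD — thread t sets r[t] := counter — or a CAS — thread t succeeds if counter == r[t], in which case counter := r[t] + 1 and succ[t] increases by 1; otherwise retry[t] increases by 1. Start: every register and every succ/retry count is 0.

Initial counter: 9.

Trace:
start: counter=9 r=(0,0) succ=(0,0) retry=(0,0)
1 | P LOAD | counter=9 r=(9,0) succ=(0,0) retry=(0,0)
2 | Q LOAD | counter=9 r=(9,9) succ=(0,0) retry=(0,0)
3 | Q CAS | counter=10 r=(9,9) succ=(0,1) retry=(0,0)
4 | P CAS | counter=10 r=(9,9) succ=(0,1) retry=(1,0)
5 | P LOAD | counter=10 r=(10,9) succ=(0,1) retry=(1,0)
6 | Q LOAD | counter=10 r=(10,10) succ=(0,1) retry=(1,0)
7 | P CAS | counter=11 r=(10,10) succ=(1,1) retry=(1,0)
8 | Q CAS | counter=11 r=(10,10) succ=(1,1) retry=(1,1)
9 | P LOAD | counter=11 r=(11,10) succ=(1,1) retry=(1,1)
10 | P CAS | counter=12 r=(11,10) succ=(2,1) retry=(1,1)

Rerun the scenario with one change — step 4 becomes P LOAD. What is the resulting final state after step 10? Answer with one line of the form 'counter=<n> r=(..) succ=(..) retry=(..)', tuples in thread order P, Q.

counter=12 r=(11,10) succ=(2,1) retry=(0,1)

(re-executing from step 4 with the substitution; state before step 4: counter=10 r=(9,9) succ=(0,1) retry=(0,0))
4 | P LOAD | counter=10 r=(10,9) succ=(0,1) retry=(0,0)
5 | P LOAD | counter=10 r=(10,9) succ=(0,1) retry=(0,0)
6 | Q LOAD | counter=10 r=(10,10) succ=(0,1) retry=(0,0)
7 | P CAS | counter=11 r=(10,10) succ=(1,1) retry=(0,0)
8 | Q CAS | counter=11 r=(10,10) succ=(1,1) retry=(0,1)
9 | P LOAD | counter=11 r=(11,10) succ=(1,1) retry=(0,1)
10 | P CAS | counter=12 r=(11,10) succ=(2,1) retry=(0,1)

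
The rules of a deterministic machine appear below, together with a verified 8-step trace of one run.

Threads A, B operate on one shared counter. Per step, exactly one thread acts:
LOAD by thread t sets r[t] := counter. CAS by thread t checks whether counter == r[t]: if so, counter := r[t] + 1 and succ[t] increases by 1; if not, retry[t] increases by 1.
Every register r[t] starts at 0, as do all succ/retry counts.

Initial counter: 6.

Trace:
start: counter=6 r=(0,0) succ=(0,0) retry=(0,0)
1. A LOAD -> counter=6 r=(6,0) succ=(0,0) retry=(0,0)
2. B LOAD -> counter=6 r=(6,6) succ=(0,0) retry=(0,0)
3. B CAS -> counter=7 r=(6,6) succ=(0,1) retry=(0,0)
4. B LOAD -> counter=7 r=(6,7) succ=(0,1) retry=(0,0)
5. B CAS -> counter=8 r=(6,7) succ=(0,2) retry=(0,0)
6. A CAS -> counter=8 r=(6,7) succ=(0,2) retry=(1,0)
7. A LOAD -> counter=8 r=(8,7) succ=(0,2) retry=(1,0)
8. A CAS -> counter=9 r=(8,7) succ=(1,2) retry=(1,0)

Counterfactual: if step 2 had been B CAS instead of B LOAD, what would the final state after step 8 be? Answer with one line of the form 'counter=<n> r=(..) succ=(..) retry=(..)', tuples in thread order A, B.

counter=8 r=(7,6) succ=(1,1) retry=(1,2)

(re-executing from step 2 with the substitution; state before step 2: counter=6 r=(6,0) succ=(0,0) retry=(0,0))
2. B CAS -> counter=6 r=(6,0) succ=(0,0) retry=(0,1)
3. B CAS -> counter=6 r=(6,0) succ=(0,0) retry=(0,2)
4. B LOAD -> counter=6 r=(6,6) succ=(0,0) retry=(0,2)
5. B CAS -> counter=7 r=(6,6) succ=(0,1) retry=(0,2)
6. A CAS -> counter=7 r=(6,6) succ=(0,1) retry=(1,2)
7. A LOAD -> counter=7 r=(7,6) succ=(0,1) retry=(1,2)
8. A CAS -> counter=8 r=(7,6) succ=(1,1) retry=(1,2)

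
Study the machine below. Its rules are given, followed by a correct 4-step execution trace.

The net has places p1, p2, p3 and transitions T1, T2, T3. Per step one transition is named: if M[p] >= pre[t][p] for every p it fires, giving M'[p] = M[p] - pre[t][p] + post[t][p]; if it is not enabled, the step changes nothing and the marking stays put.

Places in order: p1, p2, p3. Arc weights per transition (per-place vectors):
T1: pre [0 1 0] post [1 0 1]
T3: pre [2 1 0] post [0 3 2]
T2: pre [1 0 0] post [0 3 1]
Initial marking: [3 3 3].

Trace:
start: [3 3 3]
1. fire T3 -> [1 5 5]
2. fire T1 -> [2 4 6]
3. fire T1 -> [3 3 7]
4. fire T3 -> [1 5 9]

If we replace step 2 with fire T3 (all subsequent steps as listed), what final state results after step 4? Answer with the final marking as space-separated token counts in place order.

0 6 8

(re-executing from step 2 with the substitution; state before step 2: [1 5 5])
2. fire T3 -> [1 5 5]
3. fire T1 -> [2 4 6]
4. fire T3 -> [0 6 8]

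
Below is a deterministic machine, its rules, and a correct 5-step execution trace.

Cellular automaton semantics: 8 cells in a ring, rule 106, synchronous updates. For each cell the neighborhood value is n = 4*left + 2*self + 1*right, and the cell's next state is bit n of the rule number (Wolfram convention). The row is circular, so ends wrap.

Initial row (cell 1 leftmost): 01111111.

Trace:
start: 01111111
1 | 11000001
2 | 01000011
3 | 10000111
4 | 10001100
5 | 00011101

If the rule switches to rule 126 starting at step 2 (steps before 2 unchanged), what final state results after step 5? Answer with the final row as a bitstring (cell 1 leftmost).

(re-executing steps 2..5 under rule 126; state before step 2: 11000001)
2 | 01100011
3 | 11110111
4 | 00011100
5 | 00110110

00110110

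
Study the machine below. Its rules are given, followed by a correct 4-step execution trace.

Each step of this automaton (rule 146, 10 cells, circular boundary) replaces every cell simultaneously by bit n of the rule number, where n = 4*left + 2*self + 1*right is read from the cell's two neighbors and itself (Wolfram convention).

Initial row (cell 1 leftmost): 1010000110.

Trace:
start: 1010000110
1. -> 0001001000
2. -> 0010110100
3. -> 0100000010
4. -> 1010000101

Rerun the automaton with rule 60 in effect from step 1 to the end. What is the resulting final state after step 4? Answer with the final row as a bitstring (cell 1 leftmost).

1100101110

(re-executing steps 1..4 under rule 60; state before step 1: 1010000110)
1. -> 1111000101
2. -> 0000100111
3. -> 1000110100
4. -> 1100101110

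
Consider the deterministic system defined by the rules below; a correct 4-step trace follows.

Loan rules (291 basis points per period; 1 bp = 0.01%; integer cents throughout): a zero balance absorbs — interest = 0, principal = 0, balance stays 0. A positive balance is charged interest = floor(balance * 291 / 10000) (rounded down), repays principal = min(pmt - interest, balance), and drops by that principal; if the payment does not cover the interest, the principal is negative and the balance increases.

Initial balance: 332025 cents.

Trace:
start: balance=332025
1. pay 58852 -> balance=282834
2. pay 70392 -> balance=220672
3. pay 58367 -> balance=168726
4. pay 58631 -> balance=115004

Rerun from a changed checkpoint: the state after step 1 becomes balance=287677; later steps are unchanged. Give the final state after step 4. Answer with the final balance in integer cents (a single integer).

120283

state after step 1 := balance=287677
2. pay 70392 -> balance=225656
3. pay 58367 -> balance=173855
4. pay 58631 -> balance=120283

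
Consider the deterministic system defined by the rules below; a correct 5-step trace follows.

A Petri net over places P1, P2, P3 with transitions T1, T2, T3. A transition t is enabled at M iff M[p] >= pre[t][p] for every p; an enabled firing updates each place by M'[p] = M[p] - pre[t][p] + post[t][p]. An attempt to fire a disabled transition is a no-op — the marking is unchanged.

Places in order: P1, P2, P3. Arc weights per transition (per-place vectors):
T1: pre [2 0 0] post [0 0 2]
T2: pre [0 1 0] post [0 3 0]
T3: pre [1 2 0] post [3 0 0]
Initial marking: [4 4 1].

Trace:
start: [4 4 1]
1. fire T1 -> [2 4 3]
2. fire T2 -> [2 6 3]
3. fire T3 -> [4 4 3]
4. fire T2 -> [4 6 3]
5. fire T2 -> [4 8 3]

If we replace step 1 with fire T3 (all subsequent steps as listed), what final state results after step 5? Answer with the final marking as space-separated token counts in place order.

(re-executing from step 1 with the substitution; state before step 1: [4 4 1])
1. fire T3 -> [6 2 1]
2. fire T2 -> [6 4 1]
3. fire T3 -> [8 2 1]
4. fire T2 -> [8 4 1]
5. fire T2 -> [8 6 1]

8 6 1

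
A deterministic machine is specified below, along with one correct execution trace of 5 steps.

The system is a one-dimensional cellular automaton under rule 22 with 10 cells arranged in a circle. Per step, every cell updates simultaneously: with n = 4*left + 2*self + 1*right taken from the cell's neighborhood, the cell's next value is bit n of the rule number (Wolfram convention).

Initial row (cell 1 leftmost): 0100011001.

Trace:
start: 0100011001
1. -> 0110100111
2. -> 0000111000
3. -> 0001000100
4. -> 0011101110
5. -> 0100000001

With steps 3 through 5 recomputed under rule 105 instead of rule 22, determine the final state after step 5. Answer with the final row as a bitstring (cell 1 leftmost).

(re-executing steps 3..5 under rule 105; state before step 3: 0000111000)
3. -> 1110101011
4. -> 0011010110
5. -> 1011101110

1011101110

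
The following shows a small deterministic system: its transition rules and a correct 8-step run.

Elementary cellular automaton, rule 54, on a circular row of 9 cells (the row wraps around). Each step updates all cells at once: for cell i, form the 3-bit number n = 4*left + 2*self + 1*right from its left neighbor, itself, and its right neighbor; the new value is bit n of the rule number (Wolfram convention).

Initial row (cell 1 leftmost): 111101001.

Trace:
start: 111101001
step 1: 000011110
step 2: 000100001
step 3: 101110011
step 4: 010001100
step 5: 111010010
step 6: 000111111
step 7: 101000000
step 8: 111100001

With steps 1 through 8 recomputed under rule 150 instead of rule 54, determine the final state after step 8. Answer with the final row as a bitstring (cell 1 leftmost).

(re-executing steps 1..8 under rule 150; state before step 1: 111101001)
step 1: 111001110
step 2: 010110100
step 3: 110000110
step 4: 001001000
step 5: 011111100
step 6: 101111010
step 7: 100110010
step 8: 111001110

111001110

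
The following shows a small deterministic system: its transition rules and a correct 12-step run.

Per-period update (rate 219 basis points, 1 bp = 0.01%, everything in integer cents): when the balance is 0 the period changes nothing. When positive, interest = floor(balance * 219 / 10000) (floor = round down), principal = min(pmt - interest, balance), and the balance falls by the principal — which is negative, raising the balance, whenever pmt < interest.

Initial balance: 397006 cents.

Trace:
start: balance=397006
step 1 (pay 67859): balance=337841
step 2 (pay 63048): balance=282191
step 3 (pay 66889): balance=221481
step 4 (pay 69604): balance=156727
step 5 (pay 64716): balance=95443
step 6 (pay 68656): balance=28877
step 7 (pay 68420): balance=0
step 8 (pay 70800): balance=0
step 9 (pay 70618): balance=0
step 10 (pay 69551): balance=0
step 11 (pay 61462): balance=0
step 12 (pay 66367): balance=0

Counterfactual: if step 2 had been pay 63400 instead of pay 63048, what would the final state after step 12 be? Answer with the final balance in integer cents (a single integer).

0

(re-executing from step 2 with the substitution; state before step 2: balance=337841)
step 2 (pay 63400): balance=281839
step 3 (pay 66889): balance=221122
step 4 (pay 69604): balance=156360
step 5 (pay 64716): balance=95068
step 6 (pay 68656): balance=28493
step 7 (pay 68420): balance=0
step 8 (pay 70800): balance=0
step 9 (pay 70618): balance=0
step 10 (pay 69551): balance=0
step 11 (pay 61462): balance=0
step 12 (pay 66367): balance=0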